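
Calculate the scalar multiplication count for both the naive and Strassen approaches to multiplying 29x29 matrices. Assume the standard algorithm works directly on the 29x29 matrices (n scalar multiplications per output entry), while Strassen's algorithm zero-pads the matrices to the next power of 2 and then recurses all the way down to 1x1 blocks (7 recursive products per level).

Matrix multiplication for 29x29 matrices:

Strassen's algorithm requires power-of-2 dimensions. Pad 29x29 to 32x32 (next power of 2).

Standard algorithm: 29^3 = 24389 multiplications
Strassen's algorithm: 7^(log2(32)) = 7^5 = 16807 multiplications
Savings: 24389 - 16807 = 7582 multiplications

Standard: 24389 multiplications (29^3). Strassen: 16807 multiplications (7^5, after padding to 32x32). Strassen reduces 8 recursive multiplications to 7 at each level.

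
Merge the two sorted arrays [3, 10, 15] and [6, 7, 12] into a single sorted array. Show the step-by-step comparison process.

Merging process:

Compare 3 vs 6: take 3 from left. Merged: [3]
Compare 10 vs 6: take 6 from right. Merged: [3, 6]
Compare 10 vs 7: take 7 from right. Merged: [3, 6, 7]
Compare 10 vs 12: take 10 from left. Merged: [3, 6, 7, 10]
Compare 15 vs 12: take 12 from right. Merged: [3, 6, 7, 10, 12]
Append remaining from left: [15]. Merged: [3, 6, 7, 10, 12, 15]

Final merged array: [3, 6, 7, 10, 12, 15]
Total comparisons: 5

The merged array is [3, 6, 7, 10, 12, 15], requiring 5 comparisons. The merge step runs in O(n) time where n is the total number of elements.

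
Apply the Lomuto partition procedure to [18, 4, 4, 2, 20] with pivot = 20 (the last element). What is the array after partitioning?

Lomuto partition with pivot = 20:

Initial array: [18, 4, 4, 2, 20]

arr[0]=18 <= 20: swap with position 0, array becomes [18, 4, 4, 2, 20]
arr[1]=4 <= 20: swap with position 1, array becomes [18, 4, 4, 2, 20]
arr[2]=4 <= 20: swap with position 2, array becomes [18, 4, 4, 2, 20]
arr[3]=2 <= 20: swap with position 3, array becomes [18, 4, 4, 2, 20]

Place pivot at position 4: [18, 4, 4, 2, 20]
Pivot position: 4

After partitioning with pivot 20, the array becomes [18, 4, 4, 2, 20]. The pivot is placed at index 4. All elements to the left of the pivot are <= 20, and all elements to the right are > 20.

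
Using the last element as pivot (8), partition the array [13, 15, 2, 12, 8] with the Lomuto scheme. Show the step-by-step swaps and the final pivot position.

Lomuto partition with pivot = 8:

Initial array: [13, 15, 2, 12, 8]

arr[0]=13 > 8: no swap
arr[1]=15 > 8: no swap
arr[2]=2 <= 8: swap with position 0, array becomes [2, 15, 13, 12, 8]
arr[3]=12 > 8: no swap

Place pivot at position 1: [2, 8, 13, 12, 15]
Pivot position: 1

After partitioning with pivot 8, the array becomes [2, 8, 13, 12, 15]. The pivot is placed at index 1. All elements to the left of the pivot are <= 8, and all elements to the right are > 8.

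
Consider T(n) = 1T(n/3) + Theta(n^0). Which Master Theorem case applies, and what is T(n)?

Master Theorem for T(n) = 1T(n/3) + O(n^0):

a = 1, b = 3, c = 0
log_b(a) = log_3(1) = 0.0000

Case 2: c = 0 = log_3(1) = 0.0000
T(n) = O(n^0 log n) = O(log n)

For T(n) = 1T(n/3) + O(n^0): log_3(1) = 0.0000. This is Case 2 of the Master Theorem (c = log_b(a), equal work at all levels), giving O(log n).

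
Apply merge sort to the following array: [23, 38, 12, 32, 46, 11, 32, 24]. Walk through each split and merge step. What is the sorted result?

Merge sort trace:

Split: [23, 38, 12, 32, 46, 11, 32, 24] -> [23, 38, 12, 32] and [46, 11, 32, 24]
  Split: [23, 38, 12, 32] -> [23, 38] and [12, 32]
    Split: [23, 38] -> [23] and [38]
    Merge: [23] + [38] -> [23, 38]
    Split: [12, 32] -> [12] and [32]
    Merge: [12] + [32] -> [12, 32]
  Merge: [23, 38] + [12, 32] -> [12, 23, 32, 38]
  Split: [46, 11, 32, 24] -> [46, 11] and [32, 24]
    Split: [46, 11] -> [46] and [11]
    Merge: [46] + [11] -> [11, 46]
    Split: [32, 24] -> [32] and [24]
    Merge: [32] + [24] -> [24, 32]
  Merge: [11, 46] + [24, 32] -> [11, 24, 32, 46]
Merge: [12, 23, 32, 38] + [11, 24, 32, 46] -> [11, 12, 23, 24, 32, 32, 38, 46]

Final sorted array: [11, 12, 23, 24, 32, 32, 38, 46]

The merge sort proceeds by recursively splitting the array and merging sorted halves.
After all merges, the sorted array is [11, 12, 23, 24, 32, 32, 38, 46].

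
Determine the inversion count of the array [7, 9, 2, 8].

Finding inversions in [7, 9, 2, 8]:

(0, 2): arr[0]=7 > arr[2]=2
(1, 2): arr[1]=9 > arr[2]=2
(1, 3): arr[1]=9 > arr[3]=8

Total inversions: 3

The array has 3 inversion(s): (0,2), (1,2), (1,3). Each pair (i,j) satisfies i < j and arr[i] > arr[j].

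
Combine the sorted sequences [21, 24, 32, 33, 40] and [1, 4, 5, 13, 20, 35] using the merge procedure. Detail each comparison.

Merging process:

Compare 21 vs 1: take 1 from right. Merged: [1]
Compare 21 vs 4: take 4 from right. Merged: [1, 4]
Compare 21 vs 5: take 5 from right. Merged: [1, 4, 5]
Compare 21 vs 13: take 13 from right. Merged: [1, 4, 5, 13]
Compare 21 vs 20: take 20 from right. Merged: [1, 4, 5, 13, 20]
Compare 21 vs 35: take 21 from left. Merged: [1, 4, 5, 13, 20, 21]
Compare 24 vs 35: take 24 from left. Merged: [1, 4, 5, 13, 20, 21, 24]
Compare 32 vs 35: take 32 from left. Merged: [1, 4, 5, 13, 20, 21, 24, 32]
Compare 33 vs 35: take 33 from left. Merged: [1, 4, 5, 13, 20, 21, 24, 32, 33]
Compare 40 vs 35: take 35 from right. Merged: [1, 4, 5, 13, 20, 21, 24, 32, 33, 35]
Append remaining from left: [40]. Merged: [1, 4, 5, 13, 20, 21, 24, 32, 33, 35, 40]

Final merged array: [1, 4, 5, 13, 20, 21, 24, 32, 33, 35, 40]
Total comparisons: 10

The merged array is [1, 4, 5, 13, 20, 21, 24, 32, 33, 35, 40], requiring 10 comparisons. The merge step runs in O(n) time where n is the total number of elements.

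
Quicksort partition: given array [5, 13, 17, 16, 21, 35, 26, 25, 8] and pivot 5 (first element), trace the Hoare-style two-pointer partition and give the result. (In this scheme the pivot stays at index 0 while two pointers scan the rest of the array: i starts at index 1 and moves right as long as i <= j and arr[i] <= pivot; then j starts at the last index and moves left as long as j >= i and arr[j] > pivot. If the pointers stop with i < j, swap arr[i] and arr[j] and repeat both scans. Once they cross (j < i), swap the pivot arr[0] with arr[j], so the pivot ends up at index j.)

Hoare-style two-pointer partition with pivot = 5:

Initial array: [5, 13, 17, 16, 21, 35, 26, 25, 8]

Pointers start at i = 1, j = 8.
i ends at 1, j ends at 0: the pointers have crossed (j < i), so scanning stops.

j = 0, so swapping arr[0] with arr[j] leaves the pivot at position 0: [5, 13, 17, 16, 21, 35, 26, 25, 8]
Pivot position: 0

After partitioning with pivot 5, the array becomes [5, 13, 17, 16, 21, 35, 26, 25, 8]. The pivot is placed at index 0. All elements to the left of the pivot are <= 5, and all elements to the right are > 5.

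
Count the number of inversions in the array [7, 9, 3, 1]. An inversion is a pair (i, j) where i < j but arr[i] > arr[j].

Finding inversions in [7, 9, 3, 1]:

(0, 2): arr[0]=7 > arr[2]=3
(0, 3): arr[0]=7 > arr[3]=1
(1, 2): arr[1]=9 > arr[2]=3
(1, 3): arr[1]=9 > arr[3]=1
(2, 3): arr[2]=3 > arr[3]=1

Total inversions: 5

The array has 5 inversion(s): (0,2), (0,3), (1,2), (1,3), (2,3). Each pair (i,j) satisfies i < j and arr[i] > arr[j].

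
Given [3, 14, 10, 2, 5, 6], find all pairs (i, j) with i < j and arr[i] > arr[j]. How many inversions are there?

Finding inversions in [3, 14, 10, 2, 5, 6]:

(0, 3): arr[0]=3 > arr[3]=2
(1, 2): arr[1]=14 > arr[2]=10
(1, 3): arr[1]=14 > arr[3]=2
(1, 4): arr[1]=14 > arr[4]=5
(1, 5): arr[1]=14 > arr[5]=6
(2, 3): arr[2]=10 > arr[3]=2
(2, 4): arr[2]=10 > arr[4]=5
(2, 5): arr[2]=10 > arr[5]=6

Total inversions: 8

The array has 8 inversion(s): (0,3), (1,2), (1,3), (1,4), (1,5), (2,3), (2,4), (2,5). Each pair (i,j) satisfies i < j and arr[i] > arr[j].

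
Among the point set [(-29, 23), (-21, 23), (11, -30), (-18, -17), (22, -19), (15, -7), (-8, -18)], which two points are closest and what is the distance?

Computing all pairwise distances among 7 points:

d((-29, 23), (-21, 23)) = 8.0 <-- minimum
d((-29, 23), (11, -30)) = 66.4003
d((-29, 23), (-18, -17)) = 41.4849
d((-29, 23), (22, -19)) = 66.0681
d((-29, 23), (15, -7)) = 53.2541
d((-29, 23), (-8, -18)) = 46.0652
d((-21, 23), (11, -30)) = 61.9112
d((-21, 23), (-18, -17)) = 40.1123
d((-21, 23), (22, -19)) = 60.1082
d((-21, 23), (15, -7)) = 46.8615
d((-21, 23), (-8, -18)) = 43.0116
d((11, -30), (-18, -17)) = 31.7805
d((11, -30), (22, -19)) = 15.5563
d((11, -30), (15, -7)) = 23.3452
d((11, -30), (-8, -18)) = 22.4722
d((-18, -17), (22, -19)) = 40.05
d((-18, -17), (15, -7)) = 34.4819
d((-18, -17), (-8, -18)) = 10.0499
d((22, -19), (15, -7)) = 13.8924
d((22, -19), (-8, -18)) = 30.0167
d((15, -7), (-8, -18)) = 25.4951

Closest pair: (-29, 23) and (-21, 23) with distance 8.0

The closest pair is (-29, 23) and (-21, 23) with Euclidean distance 8.0. For 7 points, brute-force pairwise comparison is shown above. For large n, the divide-and-conquer algorithm (sort by x, recurse on halves, check the dividing strip) achieves O(n log n).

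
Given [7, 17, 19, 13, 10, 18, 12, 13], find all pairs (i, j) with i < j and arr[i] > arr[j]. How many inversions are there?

Finding inversions in [7, 17, 19, 13, 10, 18, 12, 13]:

(1, 3): arr[1]=17 > arr[3]=13
(1, 4): arr[1]=17 > arr[4]=10
(1, 6): arr[1]=17 > arr[6]=12
(1, 7): arr[1]=17 > arr[7]=13
(2, 3): arr[2]=19 > arr[3]=13
(2, 4): arr[2]=19 > arr[4]=10
(2, 5): arr[2]=19 > arr[5]=18
(2, 6): arr[2]=19 > arr[6]=12
(2, 7): arr[2]=19 > arr[7]=13
(3, 4): arr[3]=13 > arr[4]=10
(3, 6): arr[3]=13 > arr[6]=12
(5, 6): arr[5]=18 > arr[6]=12
(5, 7): arr[5]=18 > arr[7]=13

Total inversions: 13

The array has 13 inversion(s): (1,3), (1,4), (1,6), (1,7), (2,3), (2,4), (2,5), (2,6), (2,7), (3,4), (3,6), (5,6), (5,7). Each pair (i,j) satisfies i < j and arr[i] > arr[j].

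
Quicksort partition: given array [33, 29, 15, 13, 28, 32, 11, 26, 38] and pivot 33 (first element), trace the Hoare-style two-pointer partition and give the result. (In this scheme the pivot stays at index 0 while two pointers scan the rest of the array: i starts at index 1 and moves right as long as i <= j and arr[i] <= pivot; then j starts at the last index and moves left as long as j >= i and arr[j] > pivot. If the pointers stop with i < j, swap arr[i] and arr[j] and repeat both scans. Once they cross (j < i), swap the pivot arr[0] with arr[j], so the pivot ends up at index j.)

Hoare-style two-pointer partition with pivot = 33:

Initial array: [33, 29, 15, 13, 28, 32, 11, 26, 38]

Pointers start at i = 1, j = 8.
i ends at 8, j ends at 7: the pointers have crossed (j < i), so scanning stops.

Swap pivot arr[0] with arr[7] to place pivot at position 7: [26, 29, 15, 13, 28, 32, 11, 33, 38]
Pivot position: 7

After partitioning with pivot 33, the array becomes [26, 29, 15, 13, 28, 32, 11, 33, 38]. The pivot is placed at index 7. All elements to the left of the pivot are <= 33, and all elements to the right are > 33.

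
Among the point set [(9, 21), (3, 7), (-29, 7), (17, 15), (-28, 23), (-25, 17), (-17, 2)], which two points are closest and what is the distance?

Computing all pairwise distances among 7 points:

d((9, 21), (3, 7)) = 15.2315
d((9, 21), (-29, 7)) = 40.4969
d((9, 21), (17, 15)) = 10.0
d((9, 21), (-28, 23)) = 37.054
d((9, 21), (-25, 17)) = 34.2345
d((9, 21), (-17, 2)) = 32.2025
d((3, 7), (-29, 7)) = 32.0
d((3, 7), (17, 15)) = 16.1245
d((3, 7), (-28, 23)) = 34.8855
d((3, 7), (-25, 17)) = 29.7321
d((3, 7), (-17, 2)) = 20.6155
d((-29, 7), (17, 15)) = 46.6905
d((-29, 7), (-28, 23)) = 16.0312
d((-29, 7), (-25, 17)) = 10.7703
d((-29, 7), (-17, 2)) = 13.0
d((17, 15), (-28, 23)) = 45.7056
d((17, 15), (-25, 17)) = 42.0476
d((17, 15), (-17, 2)) = 36.4005
d((-28, 23), (-25, 17)) = 6.7082 <-- minimum
d((-28, 23), (-17, 2)) = 23.7065
d((-25, 17), (-17, 2)) = 17.0

Closest pair: (-28, 23) and (-25, 17) with distance 6.7082

The closest pair is (-28, 23) and (-25, 17) with Euclidean distance 6.7082. For 7 points, brute-force pairwise comparison is shown above. For large n, the divide-and-conquer algorithm (sort by x, recurse on halves, check the dividing strip) achieves O(n log n).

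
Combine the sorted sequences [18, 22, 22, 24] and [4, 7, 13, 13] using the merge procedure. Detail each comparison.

Merging process:

Compare 18 vs 4: take 4 from right. Merged: [4]
Compare 18 vs 7: take 7 from right. Merged: [4, 7]
Compare 18 vs 13: take 13 from right. Merged: [4, 7, 13]
Compare 18 vs 13: take 13 from right. Merged: [4, 7, 13, 13]
Append remaining from left: [18, 22, 22, 24]. Merged: [4, 7, 13, 13, 18, 22, 22, 24]

Final merged array: [4, 7, 13, 13, 18, 22, 22, 24]
Total comparisons: 4

The merged array is [4, 7, 13, 13, 18, 22, 22, 24], requiring 4 comparisons. The merge step runs in O(n) time where n is the total number of elements.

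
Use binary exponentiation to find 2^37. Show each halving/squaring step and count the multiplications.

Computing 2^37 by squaring (build up from 2^1; each line after the first costs one multiplication):

2^1 = 2
2^2 = (2^1)^2 = 2^2 = 4
2^4 = (2^2)^2 = 4^2 = 16
2^8 = (2^4)^2 = 16^2 = 256
2^9 = 2 * 2^8 = 2 * 256 = 512
2^18 = (2^9)^2 = 512^2 = 262144
2^36 = (2^18)^2 = 262144^2 = 68719476736
2^37 = 2 * 2^36 = 2 * 68719476736 = 137438953472

Result: 137438953472
Multiplications needed: 7 (7 lines after 2^1)

2^37 = 137438953472. Using exponentiation by squaring, this requires 7 multiplications. The key idea: if the exponent is even, square the half-power; if odd, multiply by the base once.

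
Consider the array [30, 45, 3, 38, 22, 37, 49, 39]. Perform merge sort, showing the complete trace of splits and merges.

Merge sort trace:

Split: [30, 45, 3, 38, 22, 37, 49, 39] -> [30, 45, 3, 38] and [22, 37, 49, 39]
  Split: [30, 45, 3, 38] -> [30, 45] and [3, 38]
    Split: [30, 45] -> [30] and [45]
    Merge: [30] + [45] -> [30, 45]
    Split: [3, 38] -> [3] and [38]
    Merge: [3] + [38] -> [3, 38]
  Merge: [30, 45] + [3, 38] -> [3, 30, 38, 45]
  Split: [22, 37, 49, 39] -> [22, 37] and [49, 39]
    Split: [22, 37] -> [22] and [37]
    Merge: [22] + [37] -> [22, 37]
    Split: [49, 39] -> [49] and [39]
    Merge: [49] + [39] -> [39, 49]
  Merge: [22, 37] + [39, 49] -> [22, 37, 39, 49]
Merge: [3, 30, 38, 45] + [22, 37, 39, 49] -> [3, 22, 30, 37, 38, 39, 45, 49]

Final sorted array: [3, 22, 30, 37, 38, 39, 45, 49]

The merge sort proceeds by recursively splitting the array and merging sorted halves.
After all merges, the sorted array is [3, 22, 30, 37, 38, 39, 45, 49].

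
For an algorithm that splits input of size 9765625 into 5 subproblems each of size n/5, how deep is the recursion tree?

For divide and conquer with division factor 5:

Problem sizes at each level:
Level 0: 9765625
Level 1: 1953125
Level 2: 390625
Level 3: 78125
Level 4: 15625
Level 5: 3125
Level 6: 625
Level 7: 125
Level 8: 25
Level 9: 5
Level 10: 1

The root is level 0 and the size-1 base case is level 10 (the tree spans levels 0 through 10, i.e. 11 levels counting the root), so the depth is the number of divisions: log_5(9765625) = 10

The recursion tree depth is log_5(9765625) = 10. At each level, the problem size is divided by 5, so it takes 10 divisions to reduce to a base case of size 1. The algorithm makes 5 recursive calls at each level.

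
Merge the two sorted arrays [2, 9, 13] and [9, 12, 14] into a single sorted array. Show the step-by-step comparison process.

Merging process:

Compare 2 vs 9: take 2 from left. Merged: [2]
Compare 9 vs 9: take 9 from left. Merged: [2, 9]
Compare 13 vs 9: take 9 from right. Merged: [2, 9, 9]
Compare 13 vs 12: take 12 from right. Merged: [2, 9, 9, 12]
Compare 13 vs 14: take 13 from left. Merged: [2, 9, 9, 12, 13]
Append remaining from right: [14]. Merged: [2, 9, 9, 12, 13, 14]

Final merged array: [2, 9, 9, 12, 13, 14]
Total comparisons: 5

The merged array is [2, 9, 9, 12, 13, 14], requiring 5 comparisons. The merge step runs in O(n) time where n is the total number of elements.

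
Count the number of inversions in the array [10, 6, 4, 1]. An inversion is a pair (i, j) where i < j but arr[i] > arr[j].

Finding inversions in [10, 6, 4, 1]:

(0, 1): arr[0]=10 > arr[1]=6
(0, 2): arr[0]=10 > arr[2]=4
(0, 3): arr[0]=10 > arr[3]=1
(1, 2): arr[1]=6 > arr[2]=4
(1, 3): arr[1]=6 > arr[3]=1
(2, 3): arr[2]=4 > arr[3]=1

Total inversions: 6

The array has 6 inversion(s): (0,1), (0,2), (0,3), (1,2), (1,3), (2,3). Each pair (i,j) satisfies i < j and arr[i] > arr[j].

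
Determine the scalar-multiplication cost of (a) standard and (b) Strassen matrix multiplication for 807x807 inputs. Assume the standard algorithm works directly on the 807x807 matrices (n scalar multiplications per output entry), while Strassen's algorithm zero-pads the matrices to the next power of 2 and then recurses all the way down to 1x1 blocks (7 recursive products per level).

Matrix multiplication for 807x807 matrices:

Strassen's algorithm requires power-of-2 dimensions. Pad 807x807 to 1024x1024 (next power of 2).

Standard algorithm: 807^3 = 525557943 multiplications
Strassen's algorithm: 7^(log2(1024)) = 7^10 = 282475249 multiplications
Savings: 525557943 - 282475249 = 243082694 multiplications

Standard: 525557943 multiplications (807^3). Strassen: 282475249 multiplications (7^10, after padding to 1024x1024). Strassen reduces 8 recursive multiplications to 7 at each level.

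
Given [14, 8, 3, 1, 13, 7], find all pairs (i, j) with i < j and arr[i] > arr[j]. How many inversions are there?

Finding inversions in [14, 8, 3, 1, 13, 7]:

(0, 1): arr[0]=14 > arr[1]=8
(0, 2): arr[0]=14 > arr[2]=3
(0, 3): arr[0]=14 > arr[3]=1
(0, 4): arr[0]=14 > arr[4]=13
(0, 5): arr[0]=14 > arr[5]=7
(1, 2): arr[1]=8 > arr[2]=3
(1, 3): arr[1]=8 > arr[3]=1
(1, 5): arr[1]=8 > arr[5]=7
(2, 3): arr[2]=3 > arr[3]=1
(4, 5): arr[4]=13 > arr[5]=7

Total inversions: 10

The array has 10 inversion(s): (0,1), (0,2), (0,3), (0,4), (0,5), (1,2), (1,3), (1,5), (2,3), (4,5). Each pair (i,j) satisfies i < j and arr[i] > arr[j].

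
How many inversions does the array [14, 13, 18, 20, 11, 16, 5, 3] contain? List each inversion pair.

Finding inversions in [14, 13, 18, 20, 11, 16, 5, 3]:

(0, 1): arr[0]=14 > arr[1]=13
(0, 4): arr[0]=14 > arr[4]=11
(0, 6): arr[0]=14 > arr[6]=5
(0, 7): arr[0]=14 > arr[7]=3
(1, 4): arr[1]=13 > arr[4]=11
(1, 6): arr[1]=13 > arr[6]=5
(1, 7): arr[1]=13 > arr[7]=3
(2, 4): arr[2]=18 > arr[4]=11
(2, 5): arr[2]=18 > arr[5]=16
(2, 6): arr[2]=18 > arr[6]=5
(2, 7): arr[2]=18 > arr[7]=3
(3, 4): arr[3]=20 > arr[4]=11
(3, 5): arr[3]=20 > arr[5]=16
(3, 6): arr[3]=20 > arr[6]=5
(3, 7): arr[3]=20 > arr[7]=3
(4, 6): arr[4]=11 > arr[6]=5
(4, 7): arr[4]=11 > arr[7]=3
(5, 6): arr[5]=16 > arr[6]=5
(5, 7): arr[5]=16 > arr[7]=3
(6, 7): arr[6]=5 > arr[7]=3

Total inversions: 20

The array has 20 inversion(s): (0,1), (0,4), (0,6), (0,7), (1,4), (1,6), (1,7), (2,4), (2,5), (2,6), (2,7), (3,4), (3,5), (3,6), (3,7), (4,6), (4,7), (5,6), (5,7), (6,7). Each pair (i,j) satisfies i < j and arr[i] > arr[j].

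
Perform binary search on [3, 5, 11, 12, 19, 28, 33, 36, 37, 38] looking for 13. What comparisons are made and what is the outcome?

Binary search for 13 in [3, 5, 11, 12, 19, 28, 33, 36, 37, 38]:

lo=0, hi=9, mid=4, arr[mid]=19 -> 19 > 13, search left half
lo=0, hi=3, mid=1, arr[mid]=5 -> 5 < 13, search right half
lo=2, hi=3, mid=2, arr[mid]=11 -> 11 < 13, search right half
lo=3, hi=3, mid=3, arr[mid]=12 -> 12 < 13, search right half
lo=4 > hi=3, target 13 not found

Binary search determines that 13 is not in the array after 4 comparisons. The search space was exhausted without finding the target.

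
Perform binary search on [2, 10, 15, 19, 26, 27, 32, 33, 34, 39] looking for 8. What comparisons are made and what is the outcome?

Binary search for 8 in [2, 10, 15, 19, 26, 27, 32, 33, 34, 39]:

lo=0, hi=9, mid=4, arr[mid]=26 -> 26 > 8, search left half
lo=0, hi=3, mid=1, arr[mid]=10 -> 10 > 8, search left half
lo=0, hi=0, mid=0, arr[mid]=2 -> 2 < 8, search right half
lo=1 > hi=0, target 8 not found

Binary search determines that 8 is not in the array after 3 comparisons. The search space was exhausted without finding the target.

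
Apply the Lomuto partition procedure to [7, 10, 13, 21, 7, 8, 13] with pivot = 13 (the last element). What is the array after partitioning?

Lomuto partition with pivot = 13:

Initial array: [7, 10, 13, 21, 7, 8, 13]

arr[0]=7 <= 13: swap with position 0, array becomes [7, 10, 13, 21, 7, 8, 13]
arr[1]=10 <= 13: swap with position 1, array becomes [7, 10, 13, 21, 7, 8, 13]
arr[2]=13 <= 13: swap with position 2, array becomes [7, 10, 13, 21, 7, 8, 13]
arr[3]=21 > 13: no swap
arr[4]=7 <= 13: swap with position 3, array becomes [7, 10, 13, 7, 21, 8, 13]
arr[5]=8 <= 13: swap with position 4, array becomes [7, 10, 13, 7, 8, 21, 13]

Place pivot at position 5: [7, 10, 13, 7, 8, 13, 21]
Pivot position: 5

After partitioning with pivot 13, the array becomes [7, 10, 13, 7, 8, 13, 21]. The pivot is placed at index 5. All elements to the left of the pivot are <= 13, and all elements to the right are > 13.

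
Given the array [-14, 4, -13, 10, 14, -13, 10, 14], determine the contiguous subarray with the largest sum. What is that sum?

Using Kadane's algorithm on [-14, 4, -13, 10, 14, -13, 10, 14]:

Scanning through the array:
Position 1 (value 4): max_ending_here = 4, max_so_far = 4
Position 2 (value -13): max_ending_here = -9, max_so_far = 4
Position 3 (value 10): max_ending_here = 10, max_so_far = 10
Position 4 (value 14): max_ending_here = 24, max_so_far = 24
Position 5 (value -13): max_ending_here = 11, max_so_far = 24
Position 6 (value 10): max_ending_here = 21, max_so_far = 24
Position 7 (value 14): max_ending_here = 35, max_so_far = 35

Maximum subarray: [10, 14, -13, 10, 14]
Maximum sum: 35

The maximum subarray is [10, 14, -13, 10, 14] with sum 35. This subarray runs from index 3 to index 7.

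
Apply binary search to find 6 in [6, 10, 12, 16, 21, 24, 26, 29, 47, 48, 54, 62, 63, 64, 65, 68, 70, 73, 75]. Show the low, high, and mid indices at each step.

Binary search for 6 in [6, 10, 12, 16, 21, 24, 26, 29, 47, 48, 54, 62, 63, 64, 65, 68, 70, 73, 75]:

lo=0, hi=18, mid=9, arr[mid]=48 -> 48 > 6, search left half
lo=0, hi=8, mid=4, arr[mid]=21 -> 21 > 6, search left half
lo=0, hi=3, mid=1, arr[mid]=10 -> 10 > 6, search left half
lo=0, hi=0, mid=0, arr[mid]=6 -> Found target at index 0!

Binary search finds 6 at index 0 after 4 comparisons. The search repeatedly halves the search space by comparing with the middle element.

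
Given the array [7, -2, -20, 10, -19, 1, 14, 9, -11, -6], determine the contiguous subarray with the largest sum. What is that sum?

Using Kadane's algorithm on [7, -2, -20, 10, -19, 1, 14, 9, -11, -6]:

Scanning through the array:
Position 1 (value -2): max_ending_here = 5, max_so_far = 7
Position 2 (value -20): max_ending_here = -15, max_so_far = 7
Position 3 (value 10): max_ending_here = 10, max_so_far = 10
Position 4 (value -19): max_ending_here = -9, max_so_far = 10
Position 5 (value 1): max_ending_here = 1, max_so_far = 10
Position 6 (value 14): max_ending_here = 15, max_so_far = 15
Position 7 (value 9): max_ending_here = 24, max_so_far = 24
Position 8 (value -11): max_ending_here = 13, max_so_far = 24
Position 9 (value -6): max_ending_here = 7, max_so_far = 24

Maximum subarray: [1, 14, 9]
Maximum sum: 24

The maximum subarray is [1, 14, 9] with sum 24. This subarray runs from index 5 to index 7.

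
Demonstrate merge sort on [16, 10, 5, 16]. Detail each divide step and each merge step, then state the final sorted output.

Merge sort trace:

Split: [16, 10, 5, 16] -> [16, 10] and [5, 16]
  Split: [16, 10] -> [16] and [10]
  Merge: [16] + [10] -> [10, 16]
  Split: [5, 16] -> [5] and [16]
  Merge: [5] + [16] -> [5, 16]
Merge: [10, 16] + [5, 16] -> [5, 10, 16, 16]

Final sorted array: [5, 10, 16, 16]

The merge sort proceeds by recursively splitting the array and merging sorted halves.
After all merges, the sorted array is [5, 10, 16, 16].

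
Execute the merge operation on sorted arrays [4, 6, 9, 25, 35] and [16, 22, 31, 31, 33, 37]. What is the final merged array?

Merging process:

Compare 4 vs 16: take 4 from left. Merged: [4]
Compare 6 vs 16: take 6 from left. Merged: [4, 6]
Compare 9 vs 16: take 9 from left. Merged: [4, 6, 9]
Compare 25 vs 16: take 16 from right. Merged: [4, 6, 9, 16]
Compare 25 vs 22: take 22 from right. Merged: [4, 6, 9, 16, 22]
Compare 25 vs 31: take 25 from left. Merged: [4, 6, 9, 16, 22, 25]
Compare 35 vs 31: take 31 from right. Merged: [4, 6, 9, 16, 22, 25, 31]
Compare 35 vs 31: take 31 from right. Merged: [4, 6, 9, 16, 22, 25, 31, 31]
Compare 35 vs 33: take 33 from right. Merged: [4, 6, 9, 16, 22, 25, 31, 31, 33]
Compare 35 vs 37: take 35 from left. Merged: [4, 6, 9, 16, 22, 25, 31, 31, 33, 35]
Append remaining from right: [37]. Merged: [4, 6, 9, 16, 22, 25, 31, 31, 33, 35, 37]

Final merged array: [4, 6, 9, 16, 22, 25, 31, 31, 33, 35, 37]
Total comparisons: 10

The merged array is [4, 6, 9, 16, 22, 25, 31, 31, 33, 35, 37], requiring 10 comparisons. The merge step runs in O(n) time where n is the total number of elements.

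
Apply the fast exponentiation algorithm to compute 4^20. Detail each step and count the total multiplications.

Computing 4^20 by squaring (build up from 4^1; each line after the first costs one multiplication):

4^1 = 4
4^2 = (4^1)^2 = 4^2 = 16
4^4 = (4^2)^2 = 16^2 = 256
4^5 = 4 * 4^4 = 4 * 256 = 1024
4^10 = (4^5)^2 = 1024^2 = 1048576
4^20 = (4^10)^2 = 1048576^2 = 1099511627776

Result: 1099511627776
Multiplications needed: 5 (5 lines after 4^1)

4^20 = 1099511627776. Using exponentiation by squaring, this requires 5 multiplications. The key idea: if the exponent is even, square the half-power; if odd, multiply by the base once.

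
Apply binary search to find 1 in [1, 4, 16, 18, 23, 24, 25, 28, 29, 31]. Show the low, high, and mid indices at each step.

Binary search for 1 in [1, 4, 16, 18, 23, 24, 25, 28, 29, 31]:

lo=0, hi=9, mid=4, arr[mid]=23 -> 23 > 1, search left half
lo=0, hi=3, mid=1, arr[mid]=4 -> 4 > 1, search left half
lo=0, hi=0, mid=0, arr[mid]=1 -> Found target at index 0!

Binary search finds 1 at index 0 after 3 comparisons. The search repeatedly halves the search space by comparing with the middle element.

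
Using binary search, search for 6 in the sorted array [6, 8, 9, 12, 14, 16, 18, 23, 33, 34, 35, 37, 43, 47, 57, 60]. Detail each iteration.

Binary search for 6 in [6, 8, 9, 12, 14, 16, 18, 23, 33, 34, 35, 37, 43, 47, 57, 60]:

lo=0, hi=15, mid=7, arr[mid]=23 -> 23 > 6, search left half
lo=0, hi=6, mid=3, arr[mid]=12 -> 12 > 6, search left half
lo=0, hi=2, mid=1, arr[mid]=8 -> 8 > 6, search left half
lo=0, hi=0, mid=0, arr[mid]=6 -> Found target at index 0!

Binary search finds 6 at index 0 after 4 comparisons. The search repeatedly halves the search space by comparing with the middle element.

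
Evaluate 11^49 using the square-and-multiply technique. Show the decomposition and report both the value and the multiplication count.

Computing 11^49 by squaring (build up from 11^1; each line after the first costs one multiplication):

11^1 = 11
11^2 = (11^1)^2 = 11^2 = 121
11^3 = 11 * 11^2 = 11 * 121 = 1331
11^6 = (11^3)^2 = 1331^2 = 1771561
11^12 = (11^6)^2 = 1771561^2 = 3138428376721
11^24 = (11^12)^2 = 3138428376721^2 = 9849732675807611094711841
11^48 = (11^24)^2 = 9849732675807611094711841^2 = 97017233784872162402203715694511008214034825609281
11^49 = 11 * 11^48 = 11 * 97017233784872162402203715694511008214034825609281 = 1067189571633593786424240872639621090354383081702091

Result: 1067189571633593786424240872639621090354383081702091
Multiplications needed: 7 (7 lines after 11^1)

11^49 = 1067189571633593786424240872639621090354383081702091. Using exponentiation by squaring, this requires 7 multiplications. The key idea: if the exponent is even, square the half-power; if odd, multiply by the base once.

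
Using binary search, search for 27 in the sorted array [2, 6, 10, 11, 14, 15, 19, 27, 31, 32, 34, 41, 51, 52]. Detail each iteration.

Binary search for 27 in [2, 6, 10, 11, 14, 15, 19, 27, 31, 32, 34, 41, 51, 52]:

lo=0, hi=13, mid=6, arr[mid]=19 -> 19 < 27, search right half
lo=7, hi=13, mid=10, arr[mid]=34 -> 34 > 27, search left half
lo=7, hi=9, mid=8, arr[mid]=31 -> 31 > 27, search left half
lo=7, hi=7, mid=7, arr[mid]=27 -> Found target at index 7!

Binary search finds 27 at index 7 after 4 comparisons. The search repeatedly halves the search space by comparing with the middle element.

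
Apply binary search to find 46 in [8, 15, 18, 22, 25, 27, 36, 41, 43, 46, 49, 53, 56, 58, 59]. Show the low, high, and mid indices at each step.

Binary search for 46 in [8, 15, 18, 22, 25, 27, 36, 41, 43, 46, 49, 53, 56, 58, 59]:

lo=0, hi=14, mid=7, arr[mid]=41 -> 41 < 46, search right half
lo=8, hi=14, mid=11, arr[mid]=53 -> 53 > 46, search left half
lo=8, hi=10, mid=9, arr[mid]=46 -> Found target at index 9!

Binary search finds 46 at index 9 after 3 comparisons. The search repeatedly halves the search space by comparing with the middle element.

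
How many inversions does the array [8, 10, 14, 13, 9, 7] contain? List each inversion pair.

Finding inversions in [8, 10, 14, 13, 9, 7]:

(0, 5): arr[0]=8 > arr[5]=7
(1, 4): arr[1]=10 > arr[4]=9
(1, 5): arr[1]=10 > arr[5]=7
(2, 3): arr[2]=14 > arr[3]=13
(2, 4): arr[2]=14 > arr[4]=9
(2, 5): arr[2]=14 > arr[5]=7
(3, 4): arr[3]=13 > arr[4]=9
(3, 5): arr[3]=13 > arr[5]=7
(4, 5): arr[4]=9 > arr[5]=7

Total inversions: 9

The array has 9 inversion(s): (0,5), (1,4), (1,5), (2,3), (2,4), (2,5), (3,4), (3,5), (4,5). Each pair (i,j) satisfies i < j and arr[i] > arr[j].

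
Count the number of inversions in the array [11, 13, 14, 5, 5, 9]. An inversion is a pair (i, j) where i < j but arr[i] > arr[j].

Finding inversions in [11, 13, 14, 5, 5, 9]:

(0, 3): arr[0]=11 > arr[3]=5
(0, 4): arr[0]=11 > arr[4]=5
(0, 5): arr[0]=11 > arr[5]=9
(1, 3): arr[1]=13 > arr[3]=5
(1, 4): arr[1]=13 > arr[4]=5
(1, 5): arr[1]=13 > arr[5]=9
(2, 3): arr[2]=14 > arr[3]=5
(2, 4): arr[2]=14 > arr[4]=5
(2, 5): arr[2]=14 > arr[5]=9

Total inversions: 9

The array has 9 inversion(s): (0,3), (0,4), (0,5), (1,3), (1,4), (1,5), (2,3), (2,4), (2,5). Each pair (i,j) satisfies i < j and arr[i] > arr[j].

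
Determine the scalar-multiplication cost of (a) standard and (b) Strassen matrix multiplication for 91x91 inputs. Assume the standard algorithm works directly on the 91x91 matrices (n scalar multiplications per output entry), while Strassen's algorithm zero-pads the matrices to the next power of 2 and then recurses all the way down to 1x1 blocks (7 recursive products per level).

Matrix multiplication for 91x91 matrices:

Strassen's algorithm requires power-of-2 dimensions. Pad 91x91 to 128x128 (next power of 2).

Standard algorithm: 91^3 = 753571 multiplications
Strassen's algorithm: 7^(log2(128)) = 7^7 = 823543 multiplications
Difference: 753571 - 823543 = -69972 (Strassen uses MORE here due to padding overhead — for small or just-over-power-of-2 n, padding can outweigh the per-level savings)

Standard: 753571 multiplications (91^3). Strassen: 823543 multiplications (7^7, after padding to 128x128). Strassen reduces 8 recursive multiplications to 7 at each level.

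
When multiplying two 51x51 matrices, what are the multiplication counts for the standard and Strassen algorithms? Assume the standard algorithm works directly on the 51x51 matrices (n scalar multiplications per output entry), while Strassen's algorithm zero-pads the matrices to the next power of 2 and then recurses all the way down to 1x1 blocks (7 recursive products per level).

Matrix multiplication for 51x51 matrices:

Strassen's algorithm requires power-of-2 dimensions. Pad 51x51 to 64x64 (next power of 2).

Standard algorithm: 51^3 = 132651 multiplications
Strassen's algorithm: 7^(log2(64)) = 7^6 = 117649 multiplications
Savings: 132651 - 117649 = 15002 multiplications

Standard: 132651 multiplications (51^3). Strassen: 117649 multiplications (7^6, after padding to 64x64). Strassen reduces 8 recursive multiplications to 7 at each level.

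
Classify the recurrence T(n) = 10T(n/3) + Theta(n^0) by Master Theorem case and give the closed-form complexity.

Master Theorem for T(n) = 10T(n/3) + O(n^0):

a = 10, b = 3, c = 0
log_b(a) = log_3(10) = 2.0959

Case 1: c = 0 < log_3(10) = 2.0959
T(n) = O(n^(log_3 10))

For T(n) = 10T(n/3) + O(n^0): log_3(10) = 2.0959. This is Case 1 of the Master Theorem (c < log_b(a), work dominated by leaves), giving O(n^(log_3 10)).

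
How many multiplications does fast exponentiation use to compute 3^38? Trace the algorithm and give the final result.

Computing 3^38 by squaring (build up from 3^1; each line after the first costs one multiplication):

3^1 = 3
3^2 = (3^1)^2 = 3^2 = 9
3^4 = (3^2)^2 = 9^2 = 81
3^8 = (3^4)^2 = 81^2 = 6561
3^9 = 3 * 3^8 = 3 * 6561 = 19683
3^18 = (3^9)^2 = 19683^2 = 387420489
3^19 = 3 * 3^18 = 3 * 387420489 = 1162261467
3^38 = (3^19)^2 = 1162261467^2 = 1350851717672992089

Result: 1350851717672992089
Multiplications needed: 7 (7 lines after 3^1)

3^38 = 1350851717672992089. Using exponentiation by squaring, this requires 7 multiplications. The key idea: if the exponent is even, square the half-power; if odd, multiply by the base once.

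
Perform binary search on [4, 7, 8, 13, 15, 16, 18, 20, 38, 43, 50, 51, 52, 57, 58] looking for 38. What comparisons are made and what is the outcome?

Binary search for 38 in [4, 7, 8, 13, 15, 16, 18, 20, 38, 43, 50, 51, 52, 57, 58]:

lo=0, hi=14, mid=7, arr[mid]=20 -> 20 < 38, search right half
lo=8, hi=14, mid=11, arr[mid]=51 -> 51 > 38, search left half
lo=8, hi=10, mid=9, arr[mid]=43 -> 43 > 38, search left half
lo=8, hi=8, mid=8, arr[mid]=38 -> Found target at index 8!

Binary search finds 38 at index 8 after 4 comparisons. The search repeatedly halves the search space by comparing with the middle element.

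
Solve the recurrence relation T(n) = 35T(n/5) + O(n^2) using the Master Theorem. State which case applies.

Master Theorem for T(n) = 35T(n/5) + O(n^2):

a = 35, b = 5, c = 2
log_b(a) = log_5(35) = 2.2091

Case 1: c = 2 < log_5(35) = 2.2091
T(n) = O(n^(log_5 35))

For T(n) = 35T(n/5) + O(n^2): log_5(35) = 2.2091. This is Case 1 of the Master Theorem (c < log_b(a), work dominated by leaves), giving O(n^(log_5 35)).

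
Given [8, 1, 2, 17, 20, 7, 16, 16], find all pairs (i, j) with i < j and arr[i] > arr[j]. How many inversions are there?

Finding inversions in [8, 1, 2, 17, 20, 7, 16, 16]:

(0, 1): arr[0]=8 > arr[1]=1
(0, 2): arr[0]=8 > arr[2]=2
(0, 5): arr[0]=8 > arr[5]=7
(3, 5): arr[3]=17 > arr[5]=7
(3, 6): arr[3]=17 > arr[6]=16
(3, 7): arr[3]=17 > arr[7]=16
(4, 5): arr[4]=20 > arr[5]=7
(4, 6): arr[4]=20 > arr[6]=16
(4, 7): arr[4]=20 > arr[7]=16

Total inversions: 9

The array has 9 inversion(s): (0,1), (0,2), (0,5), (3,5), (3,6), (3,7), (4,5), (4,6), (4,7). Each pair (i,j) satisfies i < j and arr[i] > arr[j].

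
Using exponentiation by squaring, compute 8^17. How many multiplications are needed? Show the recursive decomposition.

Computing 8^17 by squaring (build up from 8^1; each line after the first costs one multiplication):

8^1 = 8
8^2 = (8^1)^2 = 8^2 = 64
8^4 = (8^2)^2 = 64^2 = 4096
8^8 = (8^4)^2 = 4096^2 = 16777216
8^16 = (8^8)^2 = 16777216^2 = 281474976710656
8^17 = 8 * 8^16 = 8 * 281474976710656 = 2251799813685248

Result: 2251799813685248
Multiplications needed: 5 (5 lines after 8^1)

8^17 = 2251799813685248. Using exponentiation by squaring, this requires 5 multiplications. The key idea: if the exponent is even, square the half-power; if odd, multiply by the base once.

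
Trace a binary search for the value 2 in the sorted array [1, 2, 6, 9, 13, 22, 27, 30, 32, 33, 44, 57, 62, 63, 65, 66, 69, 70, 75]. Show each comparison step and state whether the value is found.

Binary search for 2 in [1, 2, 6, 9, 13, 22, 27, 30, 32, 33, 44, 57, 62, 63, 65, 66, 69, 70, 75]:

lo=0, hi=18, mid=9, arr[mid]=33 -> 33 > 2, search left half
lo=0, hi=8, mid=4, arr[mid]=13 -> 13 > 2, search left half
lo=0, hi=3, mid=1, arr[mid]=2 -> Found target at index 1!

Binary search finds 2 at index 1 after 3 comparisons. The search repeatedly halves the search space by comparing with the middle element.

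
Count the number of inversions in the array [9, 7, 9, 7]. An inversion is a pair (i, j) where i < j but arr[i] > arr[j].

Finding inversions in [9, 7, 9, 7]:

(0, 1): arr[0]=9 > arr[1]=7
(0, 3): arr[0]=9 > arr[3]=7
(2, 3): arr[2]=9 > arr[3]=7

Total inversions: 3

The array has 3 inversion(s): (0,1), (0,3), (2,3). Each pair (i,j) satisfies i < j and arr[i] > arr[j].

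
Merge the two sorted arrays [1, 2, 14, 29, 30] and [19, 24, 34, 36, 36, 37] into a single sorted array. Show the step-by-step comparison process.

Merging process:

Compare 1 vs 19: take 1 from left. Merged: [1]
Compare 2 vs 19: take 2 from left. Merged: [1, 2]
Compare 14 vs 19: take 14 from left. Merged: [1, 2, 14]
Compare 29 vs 19: take 19 from right. Merged: [1, 2, 14, 19]
Compare 29 vs 24: take 24 from right. Merged: [1, 2, 14, 19, 24]
Compare 29 vs 34: take 29 from left. Merged: [1, 2, 14, 19, 24, 29]
Compare 30 vs 34: take 30 from left. Merged: [1, 2, 14, 19, 24, 29, 30]
Append remaining from right: [34, 36, 36, 37]. Merged: [1, 2, 14, 19, 24, 29, 30, 34, 36, 36, 37]

Final merged array: [1, 2, 14, 19, 24, 29, 30, 34, 36, 36, 37]
Total comparisons: 7

The merged array is [1, 2, 14, 19, 24, 29, 30, 34, 36, 36, 37], requiring 7 comparisons. The merge step runs in O(n) time where n is the total number of elements.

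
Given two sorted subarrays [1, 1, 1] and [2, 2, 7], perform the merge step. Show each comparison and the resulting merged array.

Merging process:

Compare 1 vs 2: take 1 from left. Merged: [1]
Compare 1 vs 2: take 1 from left. Merged: [1, 1]
Compare 1 vs 2: take 1 from left. Merged: [1, 1, 1]
Append remaining from right: [2, 2, 7]. Merged: [1, 1, 1, 2, 2, 7]

Final merged array: [1, 1, 1, 2, 2, 7]
Total comparisons: 3

The merged array is [1, 1, 1, 2, 2, 7], requiring 3 comparisons. The merge step runs in O(n) time where n is the total number of elements.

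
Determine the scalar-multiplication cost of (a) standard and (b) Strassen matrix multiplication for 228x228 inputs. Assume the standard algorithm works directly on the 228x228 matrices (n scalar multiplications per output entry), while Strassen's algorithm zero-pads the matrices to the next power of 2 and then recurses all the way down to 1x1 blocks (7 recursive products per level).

Matrix multiplication for 228x228 matrices:

Strassen's algorithm requires power-of-2 dimensions. Pad 228x228 to 256x256 (next power of 2).

Standard algorithm: 228^3 = 11852352 multiplications
Strassen's algorithm: 7^(log2(256)) = 7^8 = 5764801 multiplications
Savings: 11852352 - 5764801 = 6087551 multiplications

Standard: 11852352 multiplications (228^3). Strassen: 5764801 multiplications (7^8, after padding to 256x256). Strassen reduces 8 recursive multiplications to 7 at each level.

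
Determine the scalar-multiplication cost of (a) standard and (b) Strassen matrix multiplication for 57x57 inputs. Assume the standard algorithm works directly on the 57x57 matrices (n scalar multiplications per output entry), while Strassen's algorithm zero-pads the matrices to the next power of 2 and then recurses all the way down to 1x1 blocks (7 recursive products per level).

Matrix multiplication for 57x57 matrices:

Strassen's algorithm requires power-of-2 dimensions. Pad 57x57 to 64x64 (next power of 2).

Standard algorithm: 57^3 = 185193 multiplications
Strassen's algorithm: 7^(log2(64)) = 7^6 = 117649 multiplications
Savings: 185193 - 117649 = 67544 multiplications

Standard: 185193 multiplications (57^3). Strassen: 117649 multiplications (7^6, after padding to 64x64). Strassen reduces 8 recursive multiplications to 7 at each level.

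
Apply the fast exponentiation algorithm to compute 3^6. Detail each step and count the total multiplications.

Computing 3^6 by squaring (build up from 3^1; each line after the first costs one multiplication):

3^1 = 3
3^2 = (3^1)^2 = 3^2 = 9
3^3 = 3 * 3^2 = 3 * 9 = 27
3^6 = (3^3)^2 = 27^2 = 729

Result: 729
Multiplications needed: 3 (3 lines after 3^1)

3^6 = 729. Using exponentiation by squaring, this requires 3 multiplications. The key idea: if the exponent is even, square the half-power; if odd, multiply by the base once.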